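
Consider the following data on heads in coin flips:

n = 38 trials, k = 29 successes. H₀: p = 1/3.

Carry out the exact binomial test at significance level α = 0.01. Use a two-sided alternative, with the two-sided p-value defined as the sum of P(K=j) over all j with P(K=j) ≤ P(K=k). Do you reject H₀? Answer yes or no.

reject H₀: yes

Exact binomial: n=38, k=29, p₀=1/3=0.3333
P(X=j) = C(n,j)·p₀^j·(1−p₀)^(n−j); p = Σ P(X=j) over j with P(X=j) ≤ P(X=29)
p-value (two-sided) = 0.00000
At α=0.01: p < α → reject H₀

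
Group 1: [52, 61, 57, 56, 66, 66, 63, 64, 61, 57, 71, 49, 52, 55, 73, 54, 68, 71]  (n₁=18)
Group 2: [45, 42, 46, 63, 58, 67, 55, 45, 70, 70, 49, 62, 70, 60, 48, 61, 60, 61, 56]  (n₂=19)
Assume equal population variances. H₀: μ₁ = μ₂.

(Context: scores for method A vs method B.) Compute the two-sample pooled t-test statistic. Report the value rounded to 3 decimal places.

x̄₁=60.889, s₁=7.291, n₁=18
x̄₂=57.263, s₂=9.134, n₂=19
s_p² = [17·7.291² + 18·9.134²]/35 = 68.7275
SE = √(s_p²·(1/18+1/19)) = 2.7268
t = (60.889−57.263)/2.7268 = 1.3297
df = 35

test statistic = 1.330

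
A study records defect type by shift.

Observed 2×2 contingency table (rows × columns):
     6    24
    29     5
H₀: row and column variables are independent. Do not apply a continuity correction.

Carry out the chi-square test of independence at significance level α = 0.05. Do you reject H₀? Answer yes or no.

reject H₀: yes

Row totals [30, 34], col totals [35, 29], n=64
χ² = (6−16.41)²/16.41 + (24−13.59)²/13.59 + (29−18.59)²/18.59 + (5−15.41)²/15.41 = 27.4197
df = 1
p-value (upper-tail) = 0.00000
At α=0.05: p < α → reject H₀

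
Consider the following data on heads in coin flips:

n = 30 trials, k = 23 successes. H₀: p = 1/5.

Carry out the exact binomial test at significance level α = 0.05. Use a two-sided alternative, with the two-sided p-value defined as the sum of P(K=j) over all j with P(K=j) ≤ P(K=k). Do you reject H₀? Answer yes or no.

reject H₀: yes

Exact binomial: n=30, k=23, p₀=1/5=0.2000
P(X=j) = C(n,j)·p₀^j·(1−p₀)^(n−j); p = Σ P(X=j) over j with P(X=j) ≤ P(X=23)
p-value (two-sided) = 0.00000
At α=0.05: p < α → reject H₀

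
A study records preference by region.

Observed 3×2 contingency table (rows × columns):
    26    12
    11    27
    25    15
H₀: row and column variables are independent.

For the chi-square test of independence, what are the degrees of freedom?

degrees of freedom = 2

df = (r−1)(c−1) = (3−1)·(2−1) = 2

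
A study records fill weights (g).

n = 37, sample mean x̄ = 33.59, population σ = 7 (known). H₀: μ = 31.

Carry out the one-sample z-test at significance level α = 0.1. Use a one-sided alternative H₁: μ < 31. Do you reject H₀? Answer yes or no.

reject H₀: no

SE = σ/√n = 7/√37 = 1.1508
z = (x̄−μ₀)/SE = (33.59−31)/1.1508 = 2.2506
p-value (one-sided, H₁ less) = 0.98780
At α=0.1: p ≥ α → fail to reject H₀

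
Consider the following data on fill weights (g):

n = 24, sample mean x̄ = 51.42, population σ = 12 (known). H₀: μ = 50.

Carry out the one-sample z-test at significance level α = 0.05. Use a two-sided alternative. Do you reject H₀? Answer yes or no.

reject H₀: no

SE = σ/√n = 12/√24 = 2.4495
z = (x̄−μ₀)/SE = (51.42−50)/2.4495 = 0.5797
p-value (two-sided) = 0.56211
At α=0.05: p ≥ α → fail to reject H₀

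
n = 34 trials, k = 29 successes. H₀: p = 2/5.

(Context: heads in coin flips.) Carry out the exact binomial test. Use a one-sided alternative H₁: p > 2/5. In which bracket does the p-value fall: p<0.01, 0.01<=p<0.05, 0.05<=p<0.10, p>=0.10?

p-value bracket: p<0.01

Exact binomial: n=34, k=29, p₀=2/5=0.4000
P(X≥29) from Σ C(n,i)·p₀^i·(1−p₀)^(n−i)
p-value (one-sided, H₁ greater) = 0.00000
→ bracket: p<0.01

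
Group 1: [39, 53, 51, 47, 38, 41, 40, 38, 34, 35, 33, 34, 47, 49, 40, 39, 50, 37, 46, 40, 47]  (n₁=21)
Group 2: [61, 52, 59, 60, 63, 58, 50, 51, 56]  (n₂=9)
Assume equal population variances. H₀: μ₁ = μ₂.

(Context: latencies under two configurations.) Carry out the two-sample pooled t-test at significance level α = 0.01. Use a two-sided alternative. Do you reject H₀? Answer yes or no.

reject H₀: yes

x̄₁=41.810, s₁=6.129, n₁=21
x̄₂=56.667, s₂=4.690, n₂=9
s_p² = [20·6.129² + 8·4.690²]/28 = 33.1156
SE = √(s_p²·(1/21+1/9)) = 2.2927
t = (41.810−56.667)/2.2927 = -6.4802
df = 28
p-value (two-sided) = 0.00000
At α=0.01: p < α → reject H₀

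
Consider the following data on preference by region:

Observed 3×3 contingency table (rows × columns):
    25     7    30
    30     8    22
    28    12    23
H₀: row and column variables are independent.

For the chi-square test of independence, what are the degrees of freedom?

degrees of freedom = 4

df = (r−1)(c−1) = (3−1)·(3−1) = 4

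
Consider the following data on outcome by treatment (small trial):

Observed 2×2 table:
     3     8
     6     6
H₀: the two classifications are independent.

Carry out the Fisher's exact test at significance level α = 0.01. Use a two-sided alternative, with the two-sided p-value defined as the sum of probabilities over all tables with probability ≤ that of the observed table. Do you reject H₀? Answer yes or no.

Margins: r₁=11, r₂=12, c₁=9, c₂=14, n=23
p_obs = C(11,3)·C(12,6)/C(23,9); sum pmf over tables with pmf ≤ p_obs
p-value (two-sided) = 0.40032
At α=0.01: p ≥ α → fail to reject H₀

reject H₀: no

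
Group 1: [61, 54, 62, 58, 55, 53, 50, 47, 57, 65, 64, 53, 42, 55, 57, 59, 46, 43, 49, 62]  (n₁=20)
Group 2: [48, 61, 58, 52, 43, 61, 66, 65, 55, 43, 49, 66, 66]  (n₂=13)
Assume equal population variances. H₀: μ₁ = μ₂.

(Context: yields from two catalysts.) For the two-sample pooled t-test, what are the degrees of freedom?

degrees of freedom = 31

df = n₁ + n₂ − 2 = 20 + 13 − 2 = 31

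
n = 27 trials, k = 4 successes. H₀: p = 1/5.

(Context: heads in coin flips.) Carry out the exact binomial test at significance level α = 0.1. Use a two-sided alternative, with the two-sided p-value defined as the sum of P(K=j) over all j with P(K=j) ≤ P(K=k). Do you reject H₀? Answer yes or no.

reject H₀: no

Exact binomial: n=27, k=4, p₀=1/5=0.2000
P(X=j) = C(n,j)·p₀^j·(1−p₀)^(n−j); p = Σ P(X=j) over j with P(X=j) ≤ P(X=4)
p-value (two-sided) = 0.63465
At α=0.1: p ≥ α → fail to reject H₀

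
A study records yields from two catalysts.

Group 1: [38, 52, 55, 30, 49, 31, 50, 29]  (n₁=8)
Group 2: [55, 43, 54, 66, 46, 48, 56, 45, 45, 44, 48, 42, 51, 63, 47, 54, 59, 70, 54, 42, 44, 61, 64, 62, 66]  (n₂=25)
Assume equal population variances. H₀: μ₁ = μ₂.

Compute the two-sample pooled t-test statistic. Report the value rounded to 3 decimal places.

x̄₁=41.750, s₁=10.899, n₁=8
x̄₂=53.160, s₂=8.697, n₂=25
s_p² = [7·10.899² + 24·8.697²]/31 = 85.3826
SE = √(s_p²·(1/8+1/25)) = 3.7534
t = (41.750−53.160)/3.7534 = -3.0399
df = 31

test statistic = -3.040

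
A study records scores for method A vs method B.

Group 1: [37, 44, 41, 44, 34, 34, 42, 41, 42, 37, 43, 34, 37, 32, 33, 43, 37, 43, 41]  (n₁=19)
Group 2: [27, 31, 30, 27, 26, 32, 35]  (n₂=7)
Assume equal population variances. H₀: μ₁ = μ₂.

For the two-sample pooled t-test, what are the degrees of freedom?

df = n₁ + n₂ − 2 = 19 + 7 − 2 = 24

degrees of freedom = 24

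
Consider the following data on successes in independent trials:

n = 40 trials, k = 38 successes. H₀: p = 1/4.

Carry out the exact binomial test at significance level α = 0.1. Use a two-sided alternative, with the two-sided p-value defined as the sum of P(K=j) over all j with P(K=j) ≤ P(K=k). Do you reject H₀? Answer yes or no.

reject H₀: yes

Exact binomial: n=40, k=38, p₀=1/4=0.2500
P(X=j) = C(n,j)·p₀^j·(1−p₀)^(n−j); p = Σ P(X=j) over j with P(X=j) ≤ P(X=38)
p-value (two-sided) = 0.00000
At α=0.1: p < α → reject H₀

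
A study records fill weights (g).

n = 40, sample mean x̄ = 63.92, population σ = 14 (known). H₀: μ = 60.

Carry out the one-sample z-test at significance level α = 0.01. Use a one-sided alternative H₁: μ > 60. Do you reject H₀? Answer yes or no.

reject H₀: no

SE = σ/√n = 14/√40 = 2.2136
z = (x̄−μ₀)/SE = (63.92−60)/2.2136 = 1.7709
p-value (one-sided, H₁ greater) = 0.03829
At α=0.01: p ≥ α → fail to reject H₀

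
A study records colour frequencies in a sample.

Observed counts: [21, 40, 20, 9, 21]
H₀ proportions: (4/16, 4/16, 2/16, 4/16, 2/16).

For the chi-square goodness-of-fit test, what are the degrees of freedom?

degrees of freedom = 4

df = k − 1 = 5 − 1 = 4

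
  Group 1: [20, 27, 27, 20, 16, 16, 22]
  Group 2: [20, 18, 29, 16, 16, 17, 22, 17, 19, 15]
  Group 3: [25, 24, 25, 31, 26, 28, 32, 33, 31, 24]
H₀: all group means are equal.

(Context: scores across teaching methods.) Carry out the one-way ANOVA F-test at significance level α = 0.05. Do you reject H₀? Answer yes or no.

reject H₀: yes

Group means [21.14, 18.90, 27.90], grand mean 22.815
SSB = Σnᵢ(x̄ᵢ−x̄)² = 431.417; SSW = ΣΣ(x−x̄ᵢ)² = 390.657
MSB = 431.417/2 = 215.7085; MSW = 390.657/24 = 16.2774
F = MSB/MSW = 13.2520
df = (2, 24)
p-value (upper-tail) = 0.00013
At α=0.05: p < α → reject H₀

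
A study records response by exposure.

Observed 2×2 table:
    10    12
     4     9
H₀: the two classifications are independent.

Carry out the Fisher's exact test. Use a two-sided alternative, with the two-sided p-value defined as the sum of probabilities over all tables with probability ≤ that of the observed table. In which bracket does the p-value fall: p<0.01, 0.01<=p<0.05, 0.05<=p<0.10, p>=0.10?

p-value bracket: p>=0.10

Margins: r₁=22, r₂=13, c₁=14, c₂=21, n=35
p_obs = C(22,10)·C(13,4)/C(35,14); sum pmf over tables with pmf ≤ p_obs
p-value (two-sided) = 0.48753
→ bracket: p>=0.10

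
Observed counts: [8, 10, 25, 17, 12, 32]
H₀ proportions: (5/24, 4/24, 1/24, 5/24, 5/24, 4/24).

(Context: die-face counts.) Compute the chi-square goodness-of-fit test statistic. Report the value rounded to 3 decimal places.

n = 104; E_i = n·p_i = [21.67, 17.33, 4.33, 21.67, 21.67, 17.33]
χ² = (8−21.67)²/21.67 + (10−17.33)²/17.33 + (25−4.33)²/4.33 + (17−21.67)²/21.67 + (12−21.67)²/21.67 + (32−17.33)²/17.33 = 128.0154
df = 5

test statistic = 128.015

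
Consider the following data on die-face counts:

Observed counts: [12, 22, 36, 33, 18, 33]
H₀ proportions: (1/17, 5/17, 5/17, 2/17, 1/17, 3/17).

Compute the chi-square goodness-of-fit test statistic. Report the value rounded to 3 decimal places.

test statistic = 37.140

n = 154; E_i = n·p_i = [9.06, 45.29, 45.29, 18.12, 9.06, 27.18]
χ² = (12−9.06)²/9.06 + (22−45.29)²/45.29 + (36−45.29)²/45.29 + (33−18.12)²/18.12 + (18−9.06)²/9.06 + (33−27.18)²/27.18 = 37.1396
df = 5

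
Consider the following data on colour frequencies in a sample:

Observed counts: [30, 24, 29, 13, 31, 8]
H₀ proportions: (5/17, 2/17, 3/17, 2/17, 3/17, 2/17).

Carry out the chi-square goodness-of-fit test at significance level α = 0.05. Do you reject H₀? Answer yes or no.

reject H₀: yes

n = 135; E_i = n·p_i = [39.71, 15.88, 23.82, 15.88, 23.82, 15.88]
χ² = (30−39.71)²/39.71 + (24−15.88)²/15.88 + (29−23.82)²/23.82 + (13−15.88)²/15.88 + (31−23.82)²/23.82 + (8−15.88)²/15.88 = 14.2432
df = 5
p-value (upper-tail) = 0.01414
At α=0.05: p < α → reject H₀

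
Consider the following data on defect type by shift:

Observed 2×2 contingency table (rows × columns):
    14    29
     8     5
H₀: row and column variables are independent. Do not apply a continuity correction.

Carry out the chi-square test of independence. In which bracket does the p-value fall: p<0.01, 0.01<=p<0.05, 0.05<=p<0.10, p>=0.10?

p-value bracket: 0.05<=p<0.10

Row totals [43, 13], col totals [22, 34], n=56
χ² = (14−16.89)²/16.89 + (29−26.11)²/26.11 + (8−5.11)²/5.11 + (5−7.89)²/7.89 = 3.5148
df = 1
p-value (upper-tail) = 0.06082
→ bracket: 0.05<=p<0.10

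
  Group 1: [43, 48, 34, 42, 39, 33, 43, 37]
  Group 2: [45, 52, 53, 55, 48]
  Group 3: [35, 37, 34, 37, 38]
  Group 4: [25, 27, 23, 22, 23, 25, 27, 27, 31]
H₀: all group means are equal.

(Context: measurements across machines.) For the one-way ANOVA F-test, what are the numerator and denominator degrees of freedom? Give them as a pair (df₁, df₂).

k = 4 groups, N = 27 total
df = (k−1, N−k) = (4−1, 27−4) = (3, 23)

degrees of freedom = [3, 23]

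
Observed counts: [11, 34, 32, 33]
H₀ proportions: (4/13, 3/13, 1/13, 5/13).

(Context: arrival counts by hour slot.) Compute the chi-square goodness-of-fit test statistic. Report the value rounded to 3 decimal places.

n = 110; E_i = n·p_i = [33.85, 25.38, 8.46, 42.31]
χ² = (11−33.85)²/33.85 + (34−25.38)²/25.38 + (32−8.46)²/8.46 + (33−42.31)²/42.31 = 85.8726
df = 3

test statistic = 85.873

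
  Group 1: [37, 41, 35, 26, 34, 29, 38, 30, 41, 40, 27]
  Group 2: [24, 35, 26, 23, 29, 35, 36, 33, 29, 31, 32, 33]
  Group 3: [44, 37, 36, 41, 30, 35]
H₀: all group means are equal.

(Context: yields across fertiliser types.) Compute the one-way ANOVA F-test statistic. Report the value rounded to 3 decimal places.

test statistic = 3.982

Group means [34.36, 30.50, 37.17], grand mean 33.345
SSB = Σnᵢ(x̄ᵢ−x̄)² = 196.173; SSW = ΣΣ(x−x̄ᵢ)² = 640.379
MSB = 196.173/2 = 98.0865; MSW = 640.379/26 = 24.6300
F = MSB/MSW = 3.9824
df = (2, 26)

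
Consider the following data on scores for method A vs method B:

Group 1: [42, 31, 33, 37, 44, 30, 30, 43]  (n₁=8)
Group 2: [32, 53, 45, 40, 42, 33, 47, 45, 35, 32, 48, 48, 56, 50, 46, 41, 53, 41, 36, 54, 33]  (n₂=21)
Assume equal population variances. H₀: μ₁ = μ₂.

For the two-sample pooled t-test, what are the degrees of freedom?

df = n₁ + n₂ − 2 = 8 + 21 − 2 = 27

degrees of freedom = 27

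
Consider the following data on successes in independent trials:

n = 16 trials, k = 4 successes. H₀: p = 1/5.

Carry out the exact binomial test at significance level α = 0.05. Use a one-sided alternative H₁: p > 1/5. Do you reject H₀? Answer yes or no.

Exact binomial: n=16, k=4, p₀=1/5=0.2000
P(X≥4) from Σ C(n,i)·p₀^i·(1−p₀)^(n−i)
p-value (one-sided, H₁ greater) = 0.40187
At α=0.05: p ≥ α → fail to reject H₀

reject H₀: no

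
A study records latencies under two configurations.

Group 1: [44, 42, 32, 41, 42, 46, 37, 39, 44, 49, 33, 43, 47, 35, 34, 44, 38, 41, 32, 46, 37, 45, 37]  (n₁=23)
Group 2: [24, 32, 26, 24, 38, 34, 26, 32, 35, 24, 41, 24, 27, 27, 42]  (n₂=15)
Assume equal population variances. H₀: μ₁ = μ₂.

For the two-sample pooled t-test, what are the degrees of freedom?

degrees of freedom = 36

df = n₁ + n₂ − 2 = 23 + 15 − 2 = 36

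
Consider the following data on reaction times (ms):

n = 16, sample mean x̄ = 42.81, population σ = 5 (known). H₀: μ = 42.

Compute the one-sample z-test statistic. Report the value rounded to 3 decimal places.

SE = σ/√n = 5/√16 = 1.2500
z = (x̄−μ₀)/SE = (42.81−42)/1.2500 = 0.6480

test statistic = 0.648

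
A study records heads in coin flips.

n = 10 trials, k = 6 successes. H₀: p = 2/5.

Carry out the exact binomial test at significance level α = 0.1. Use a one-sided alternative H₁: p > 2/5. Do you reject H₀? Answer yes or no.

Exact binomial: n=10, k=6, p₀=2/5=0.4000
P(X≥6) from Σ C(n,i)·p₀^i·(1−p₀)^(n−i)
p-value (one-sided, H₁ greater) = 0.16624
At α=0.1: p ≥ α → fail to reject H₀

reject H₀: no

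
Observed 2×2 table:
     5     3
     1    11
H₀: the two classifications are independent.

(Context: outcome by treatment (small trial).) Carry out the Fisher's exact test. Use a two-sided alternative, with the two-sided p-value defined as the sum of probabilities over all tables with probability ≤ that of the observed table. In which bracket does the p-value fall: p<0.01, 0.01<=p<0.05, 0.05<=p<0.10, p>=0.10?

p-value bracket: 0.01<=p<0.05

Margins: r₁=8, r₂=12, c₁=6, c₂=14, n=20
p_obs = C(8,5)·C(12,1)/C(20,6); sum pmf over tables with pmf ≤ p_obs
p-value (two-sided) = 0.01806
→ bracket: 0.01<=p<0.05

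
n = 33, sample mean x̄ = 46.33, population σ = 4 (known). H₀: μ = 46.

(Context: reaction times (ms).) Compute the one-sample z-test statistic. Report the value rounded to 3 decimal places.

SE = σ/√n = 4/√33 = 0.6963
z = (x̄−μ₀)/SE = (46.33−46)/0.6963 = 0.4739

test statistic = 0.474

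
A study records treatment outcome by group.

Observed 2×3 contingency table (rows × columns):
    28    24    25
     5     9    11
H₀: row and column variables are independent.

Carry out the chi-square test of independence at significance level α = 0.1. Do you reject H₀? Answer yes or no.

Row totals [77, 25], col totals [33, 33, 36], n=102
χ² = (28−24.91)²/24.91 + (24−24.91)²/24.91 + (25−27.18)²/27.18 + (5−8.09)²/8.09 + (9−8.09)²/8.09 + (11−8.82)²/8.82 = 2.4093
df = 2
p-value (upper-tail) = 0.29980
At α=0.1: p ≥ α → fail to reject H₀

reject H₀: no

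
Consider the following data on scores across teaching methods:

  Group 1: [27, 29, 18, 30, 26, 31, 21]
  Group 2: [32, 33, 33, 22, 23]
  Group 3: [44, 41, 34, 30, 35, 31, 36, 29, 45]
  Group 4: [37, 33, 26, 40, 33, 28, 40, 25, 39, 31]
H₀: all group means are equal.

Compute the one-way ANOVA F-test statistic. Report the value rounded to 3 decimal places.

Group means [26.00, 28.60, 36.11, 33.20], grand mean 31.677
SSB = Σnᵢ(x̄ᵢ−x̄)² = 473.085; SSW = ΣΣ(x−x̄ᵢ)² = 841.689
MSB = 473.085/3 = 157.6951; MSW = 841.689/27 = 31.1737
F = MSB/MSW = 5.0586
df = (3, 27)

test statistic = 5.059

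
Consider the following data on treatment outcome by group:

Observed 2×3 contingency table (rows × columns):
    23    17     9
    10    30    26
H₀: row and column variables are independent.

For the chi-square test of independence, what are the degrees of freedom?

degrees of freedom = 2

df = (r−1)(c−1) = (2−1)·(3−1) = 2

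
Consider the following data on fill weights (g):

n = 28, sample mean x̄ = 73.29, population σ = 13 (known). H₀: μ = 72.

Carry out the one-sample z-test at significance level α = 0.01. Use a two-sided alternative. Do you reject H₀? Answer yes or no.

SE = σ/√n = 13/√28 = 2.4568
z = (x̄−μ₀)/SE = (73.29−72)/2.4568 = 0.5251
p-value (two-sided) = 0.59953
At α=0.01: p ≥ α → fail to reject H₀

reject H₀: no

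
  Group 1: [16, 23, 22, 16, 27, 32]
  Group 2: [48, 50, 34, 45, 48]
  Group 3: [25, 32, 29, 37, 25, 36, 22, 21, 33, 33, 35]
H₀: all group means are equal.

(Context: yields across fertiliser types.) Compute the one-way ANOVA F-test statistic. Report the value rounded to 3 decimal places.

test statistic = 19.496

Group means [22.67, 45.00, 29.82], grand mean 31.318
SSB = Σnᵢ(x̄ᵢ−x̄)² = 1409.803; SSW = ΣΣ(x−x̄ᵢ)² = 686.970
MSB = 1409.803/2 = 704.9015; MSW = 686.970/19 = 36.1563
F = MSB/MSW = 19.4960
df = (2, 19)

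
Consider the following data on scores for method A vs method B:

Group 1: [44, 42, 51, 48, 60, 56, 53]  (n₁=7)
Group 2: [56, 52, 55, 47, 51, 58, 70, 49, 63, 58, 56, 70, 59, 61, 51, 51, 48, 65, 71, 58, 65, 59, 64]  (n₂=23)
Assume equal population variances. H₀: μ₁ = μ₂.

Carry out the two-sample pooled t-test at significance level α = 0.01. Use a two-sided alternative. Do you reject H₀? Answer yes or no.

reject H₀: no

x̄₁=50.571, s₁=6.425, n₁=7
x̄₂=58.130, s₂=7.162, n₂=23
s_p² = [6·6.425² + 22·7.162²]/28 = 49.1544
SE = √(s_p²·(1/7+1/23)) = 3.0264
t = (50.571−58.130)/3.0264 = -2.4977
df = 28
p-value (two-sided) = 0.01865
At α=0.01: p ≥ α → fail to reject H₀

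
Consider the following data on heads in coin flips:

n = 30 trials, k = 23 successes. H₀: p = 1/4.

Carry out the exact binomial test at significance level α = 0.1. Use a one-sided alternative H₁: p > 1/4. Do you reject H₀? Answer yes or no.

Exact binomial: n=30, k=23, p₀=1/4=0.2500
P(X≥23) from Σ C(n,i)·p₀^i·(1−p₀)^(n−i)
p-value (one-sided, H₁ greater) = 0.00000
At α=0.1: p < α → reject H₀

reject H₀: yes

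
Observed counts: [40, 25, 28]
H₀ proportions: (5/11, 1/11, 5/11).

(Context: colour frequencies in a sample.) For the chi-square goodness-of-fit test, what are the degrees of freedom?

degrees of freedom = 2

df = k − 1 = 3 − 1 = 2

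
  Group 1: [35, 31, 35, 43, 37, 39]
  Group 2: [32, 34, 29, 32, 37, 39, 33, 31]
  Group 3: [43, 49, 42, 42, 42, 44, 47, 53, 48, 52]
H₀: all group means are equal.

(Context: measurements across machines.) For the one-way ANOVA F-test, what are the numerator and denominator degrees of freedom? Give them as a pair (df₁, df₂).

k = 3 groups, N = 24 total
df = (k−1, N−k) = (3−1, 24−3) = (2, 21)

degrees of freedom = [2, 21]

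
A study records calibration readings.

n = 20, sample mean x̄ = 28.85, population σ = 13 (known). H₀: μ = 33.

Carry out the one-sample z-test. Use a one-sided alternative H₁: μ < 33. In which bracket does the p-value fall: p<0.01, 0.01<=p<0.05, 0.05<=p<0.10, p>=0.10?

SE = σ/√n = 13/√20 = 2.9069
z = (x̄−μ₀)/SE = (28.85−33)/2.9069 = -1.4276
p-value (one-sided, H₁ less) = 0.07670
→ bracket: 0.05<=p<0.10

p-value bracket: 0.05<=p<0.10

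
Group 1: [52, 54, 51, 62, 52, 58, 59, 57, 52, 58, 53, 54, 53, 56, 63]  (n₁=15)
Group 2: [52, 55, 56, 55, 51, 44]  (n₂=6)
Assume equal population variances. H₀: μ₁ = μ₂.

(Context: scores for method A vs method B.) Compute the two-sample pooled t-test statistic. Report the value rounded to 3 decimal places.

test statistic = 1.793

x̄₁=55.600, s₁=3.776, n₁=15
x̄₂=52.167, s₂=4.446, n₂=6
s_p² = [14·3.776² + 5·4.446²]/19 = 15.7070
SE = √(s_p²·(1/15+1/6)) = 1.9144
t = (55.600−52.167)/1.9144 = 1.7934
df = 19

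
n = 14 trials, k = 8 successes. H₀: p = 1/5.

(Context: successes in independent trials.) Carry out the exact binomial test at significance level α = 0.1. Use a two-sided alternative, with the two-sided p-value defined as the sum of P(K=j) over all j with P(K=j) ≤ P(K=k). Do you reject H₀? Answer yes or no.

Exact binomial: n=14, k=8, p₀=1/5=0.2000
P(X=j) = C(n,j)·p₀^j·(1−p₀)^(n−j); p = Σ P(X=j) over j with P(X=j) ≤ P(X=8)
p-value (two-sided) = 0.00240
At α=0.1: p < α → reject H₀

reject H₀: yes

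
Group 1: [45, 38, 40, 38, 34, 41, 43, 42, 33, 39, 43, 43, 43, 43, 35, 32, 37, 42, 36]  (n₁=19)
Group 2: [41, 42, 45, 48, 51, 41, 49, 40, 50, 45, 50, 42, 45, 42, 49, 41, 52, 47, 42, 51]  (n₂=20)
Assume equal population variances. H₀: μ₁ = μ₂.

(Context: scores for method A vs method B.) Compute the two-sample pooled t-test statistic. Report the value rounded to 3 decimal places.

test statistic = -4.932

x̄₁=39.316, s₁=3.931, n₁=19
x̄₂=45.650, s₂=4.082, n₂=20
s_p² = [18·3.931² + 19·4.082²]/37 = 16.0718
SE = √(s_p²·(1/19+1/20)) = 1.2843
t = (39.316−45.650)/1.2843 = -4.9320
df = 37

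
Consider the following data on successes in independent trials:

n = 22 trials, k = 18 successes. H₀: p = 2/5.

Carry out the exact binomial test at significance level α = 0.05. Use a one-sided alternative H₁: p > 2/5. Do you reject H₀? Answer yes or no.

Exact binomial: n=22, k=18, p₀=2/5=0.4000
P(X≥18) from Σ C(n,i)·p₀^i·(1−p₀)^(n−i)
p-value (one-sided, H₁ greater) = 0.00008
At α=0.05: p < α → reject H₀

reject H₀: yes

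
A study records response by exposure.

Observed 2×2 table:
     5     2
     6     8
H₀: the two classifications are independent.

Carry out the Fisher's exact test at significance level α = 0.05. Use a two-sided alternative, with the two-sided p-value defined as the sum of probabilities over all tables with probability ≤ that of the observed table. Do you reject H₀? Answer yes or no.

reject H₀: no

Margins: r₁=7, r₂=14, c₁=11, c₂=10, n=21
p_obs = C(7,5)·C(14,6)/C(21,11); sum pmf over tables with pmf ≤ p_obs
p-value (two-sided) = 0.36146
At α=0.05: p ≥ α → fail to reject H₀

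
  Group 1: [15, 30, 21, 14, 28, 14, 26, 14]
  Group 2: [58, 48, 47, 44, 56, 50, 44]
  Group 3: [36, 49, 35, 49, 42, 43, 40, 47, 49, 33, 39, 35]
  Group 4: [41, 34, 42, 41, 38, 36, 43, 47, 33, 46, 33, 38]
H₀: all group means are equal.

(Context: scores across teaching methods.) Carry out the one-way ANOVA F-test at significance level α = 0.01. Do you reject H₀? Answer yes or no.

reject H₀: yes

Group means [20.25, 49.57, 41.42, 39.33], grand mean 37.897
SSB = Σnᵢ(x̄ᵢ−x̄)² = 3618.792; SSW = ΣΣ(x−x̄ᵢ)² = 1166.798
MSB = 3618.792/3 = 1206.2640; MSW = 1166.798/35 = 33.3371
F = MSB/MSW = 36.1839
df = (3, 35)
p-value (upper-tail) = 0.00000
At α=0.01: p < α → reject H₀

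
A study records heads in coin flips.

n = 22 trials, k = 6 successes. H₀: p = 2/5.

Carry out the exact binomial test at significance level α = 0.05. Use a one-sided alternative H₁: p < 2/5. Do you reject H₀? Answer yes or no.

Exact binomial: n=22, k=6, p₀=2/5=0.4000
P(X≤6) from Σ C(n,i)·p₀^i·(1−p₀)^(n−i)
p-value (one-sided, H₁ less) = 0.15844
At α=0.05: p ≥ α → fail to reject H₀

reject H₀: no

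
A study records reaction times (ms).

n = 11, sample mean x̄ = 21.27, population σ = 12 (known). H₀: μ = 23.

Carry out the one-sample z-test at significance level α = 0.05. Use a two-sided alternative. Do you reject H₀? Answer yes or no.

reject H₀: no

SE = σ/√n = 12/√11 = 3.6181
z = (x̄−μ₀)/SE = (21.27−23)/3.6181 = -0.4781
p-value (two-sided) = 0.63255
At α=0.05: p ≥ α → fail to reject H₀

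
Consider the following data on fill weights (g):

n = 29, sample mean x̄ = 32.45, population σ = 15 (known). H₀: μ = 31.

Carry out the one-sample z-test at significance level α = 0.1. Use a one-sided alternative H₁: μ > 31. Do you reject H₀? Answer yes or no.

reject H₀: no

SE = σ/√n = 15/√29 = 2.7854
z = (x̄−μ₀)/SE = (32.45−31)/2.7854 = 0.5206
p-value (one-sided, H₁ greater) = 0.30133
At α=0.1: p ≥ α → fail to reject H₀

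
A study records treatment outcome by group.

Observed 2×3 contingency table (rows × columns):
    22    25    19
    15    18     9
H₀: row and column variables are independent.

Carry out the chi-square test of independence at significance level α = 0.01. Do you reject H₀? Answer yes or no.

reject H₀: no

Row totals [66, 42], col totals [37, 43, 28], n=108
χ² = (22−22.61)²/22.61 + (25−26.28)²/26.28 + (19−17.11)²/17.11 + (15−14.39)²/14.39 + (18−16.72)²/16.72 + (9−10.89)²/10.89 = 0.7384
df = 2
p-value (upper-tail) = 0.69128
At α=0.01: p ≥ α → fail to reject H₀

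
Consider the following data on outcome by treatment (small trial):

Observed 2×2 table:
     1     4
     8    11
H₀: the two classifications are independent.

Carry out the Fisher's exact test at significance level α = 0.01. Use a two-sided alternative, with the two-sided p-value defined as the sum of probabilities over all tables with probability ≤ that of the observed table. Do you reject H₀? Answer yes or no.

reject H₀: no

Margins: r₁=5, r₂=19, c₁=9, c₂=15, n=24
p_obs = C(5,1)·C(19,8)/C(24,9); sum pmf over tables with pmf ≤ p_obs
p-value (two-sided) = 0.61462
At α=0.01: p ≥ α → fail to reject H₀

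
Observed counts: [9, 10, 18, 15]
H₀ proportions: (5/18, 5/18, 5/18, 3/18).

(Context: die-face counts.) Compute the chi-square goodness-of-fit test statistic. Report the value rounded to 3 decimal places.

n = 52; E_i = n·p_i = [14.44, 14.44, 14.44, 8.67]
χ² = (9−14.44)²/14.44 + (10−14.44)²/14.44 + (18−14.44)²/14.44 + (15−8.67)²/8.67 = 8.9231
df = 3

test statistic = 8.923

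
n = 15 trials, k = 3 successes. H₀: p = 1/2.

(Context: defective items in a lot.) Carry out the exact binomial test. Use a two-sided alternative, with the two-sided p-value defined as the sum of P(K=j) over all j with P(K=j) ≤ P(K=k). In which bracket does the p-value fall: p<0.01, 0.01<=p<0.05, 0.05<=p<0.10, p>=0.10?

Exact binomial: n=15, k=3, p₀=1/2=0.5000
P(X=j) = C(n,j)·p₀^j·(1−p₀)^(n−j); p = Σ P(X=j) over j with P(X=j) ≤ P(X=3)
p-value (two-sided) = 0.03516
→ bracket: 0.01<=p<0.05

p-value bracket: 0.01<=p<0.05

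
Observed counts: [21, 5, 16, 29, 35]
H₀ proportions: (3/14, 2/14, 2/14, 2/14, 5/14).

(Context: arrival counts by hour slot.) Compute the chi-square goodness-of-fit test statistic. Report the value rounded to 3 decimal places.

test statistic = 19.868

n = 106; E_i = n·p_i = [22.71, 15.14, 15.14, 15.14, 37.86]
χ² = (21−22.71)²/22.71 + (5−15.14)²/15.14 + (16−15.14)²/15.14 + (29−15.14)²/15.14 + (35−37.86)²/37.86 = 19.8679
df = 4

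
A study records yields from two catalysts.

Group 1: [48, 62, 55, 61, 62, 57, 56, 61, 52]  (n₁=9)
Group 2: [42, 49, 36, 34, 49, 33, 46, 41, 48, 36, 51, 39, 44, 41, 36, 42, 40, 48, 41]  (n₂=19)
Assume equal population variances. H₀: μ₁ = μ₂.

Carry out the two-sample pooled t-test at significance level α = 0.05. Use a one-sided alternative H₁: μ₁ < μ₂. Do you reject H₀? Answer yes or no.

x̄₁=57.111, s₁=4.910, n₁=9
x̄₂=41.895, s₂=5.476, n₂=19
s_p² = [8·4.910² + 18·5.476²]/26 = 28.1799
SE = √(s_p²·(1/9+1/19)) = 2.1481
t = (57.111−41.895)/2.1481 = 7.0837
df = 26
p-value (one-sided, H₁ less) = 1.00000
At α=0.05: p ≥ α → fail to reject H₀

reject H₀: no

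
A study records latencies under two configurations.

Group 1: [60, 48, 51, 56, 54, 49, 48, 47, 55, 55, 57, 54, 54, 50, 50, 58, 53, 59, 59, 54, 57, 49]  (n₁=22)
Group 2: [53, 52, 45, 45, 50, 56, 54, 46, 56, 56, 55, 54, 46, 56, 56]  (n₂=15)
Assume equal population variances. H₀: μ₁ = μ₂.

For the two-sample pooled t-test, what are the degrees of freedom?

df = n₁ + n₂ − 2 = 22 + 15 − 2 = 35

degrees of freedom = 35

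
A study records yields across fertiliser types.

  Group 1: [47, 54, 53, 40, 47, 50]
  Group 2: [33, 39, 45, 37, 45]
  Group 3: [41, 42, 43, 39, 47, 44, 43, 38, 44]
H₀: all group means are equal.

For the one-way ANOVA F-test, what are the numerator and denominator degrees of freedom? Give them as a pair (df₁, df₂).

degrees of freedom = [2, 17]

k = 3 groups, N = 20 total
df = (k−1, N−k) = (3−1, 20−3) = (2, 17)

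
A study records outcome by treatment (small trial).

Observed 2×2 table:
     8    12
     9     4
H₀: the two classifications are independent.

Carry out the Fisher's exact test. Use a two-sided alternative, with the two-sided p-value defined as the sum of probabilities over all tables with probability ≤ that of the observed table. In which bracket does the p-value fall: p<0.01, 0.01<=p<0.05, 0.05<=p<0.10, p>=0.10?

p-value bracket: p>=0.10

Margins: r₁=20, r₂=13, c₁=17, c₂=16, n=33
p_obs = C(20,8)·C(13,9)/C(33,17); sum pmf over tables with pmf ≤ p_obs
p-value (two-sided) = 0.15706
→ bracket: p>=0.10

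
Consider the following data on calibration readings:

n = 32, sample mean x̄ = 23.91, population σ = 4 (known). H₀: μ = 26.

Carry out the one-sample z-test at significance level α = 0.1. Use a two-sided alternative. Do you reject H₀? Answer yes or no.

SE = σ/√n = 4/√32 = 0.7071
z = (x̄−μ₀)/SE = (23.91−26)/0.7071 = -2.9557
p-value (two-sided) = 0.00312
At α=0.1: p < α → reject H₀

reject H₀: yes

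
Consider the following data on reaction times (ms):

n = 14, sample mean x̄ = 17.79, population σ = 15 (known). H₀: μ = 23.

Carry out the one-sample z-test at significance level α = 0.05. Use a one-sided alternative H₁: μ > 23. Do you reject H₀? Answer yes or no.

SE = σ/√n = 15/√14 = 4.0089
z = (x̄−μ₀)/SE = (17.79−23)/4.0089 = -1.2996
p-value (one-sided, H₁ greater) = 0.90313
At α=0.05: p ≥ α → fail to reject H₀

reject H₀: no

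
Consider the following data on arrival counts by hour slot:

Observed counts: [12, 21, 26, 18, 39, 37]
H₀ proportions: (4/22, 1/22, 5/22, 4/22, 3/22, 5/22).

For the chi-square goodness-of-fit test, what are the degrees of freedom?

degrees of freedom = 5

df = k − 1 = 6 − 1 = 5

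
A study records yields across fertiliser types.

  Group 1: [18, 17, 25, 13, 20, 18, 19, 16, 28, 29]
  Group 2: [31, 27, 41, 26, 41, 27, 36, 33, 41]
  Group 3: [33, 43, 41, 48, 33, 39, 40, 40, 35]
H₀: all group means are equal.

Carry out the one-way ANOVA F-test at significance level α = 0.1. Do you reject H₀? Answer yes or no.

Group means [20.30, 33.67, 39.11], grand mean 30.643
SSB = Σnᵢ(x̄ᵢ−x̄)² = 1797.440; SSW = ΣΣ(x−x̄ᵢ)² = 764.989
MSB = 1797.440/2 = 898.7198; MSW = 764.989/25 = 30.5996
F = MSB/MSW = 29.3704
df = (2, 25)
p-value (upper-tail) = 0.00000
At α=0.1: p < α → reject H₀

reject H₀: yes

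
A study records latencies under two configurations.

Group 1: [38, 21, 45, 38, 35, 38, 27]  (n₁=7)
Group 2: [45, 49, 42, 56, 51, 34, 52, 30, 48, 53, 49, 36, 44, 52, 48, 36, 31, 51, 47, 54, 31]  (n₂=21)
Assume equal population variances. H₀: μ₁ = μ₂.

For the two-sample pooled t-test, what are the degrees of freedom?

degrees of freedom = 26

df = n₁ + n₂ − 2 = 7 + 21 − 2 = 26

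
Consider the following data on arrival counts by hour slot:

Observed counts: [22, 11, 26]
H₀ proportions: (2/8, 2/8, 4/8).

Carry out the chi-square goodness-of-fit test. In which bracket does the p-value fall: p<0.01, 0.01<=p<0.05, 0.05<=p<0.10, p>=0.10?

n = 59; E_i = n·p_i = [14.75, 14.75, 29.50]
χ² = (22−14.75)²/14.75 + (11−14.75)²/14.75 + (26−29.50)²/29.50 = 4.9322
df = 2
p-value (upper-tail) = 0.08492
→ bracket: 0.05<=p<0.10

p-value bracket: 0.05<=p<0.10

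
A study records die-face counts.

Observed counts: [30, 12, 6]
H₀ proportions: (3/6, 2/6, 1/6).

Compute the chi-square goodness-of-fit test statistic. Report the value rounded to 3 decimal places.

test statistic = 3.000

n = 48; E_i = n·p_i = [24.00, 16.00, 8.00]
χ² = (30−24.00)²/24.00 + (12−16.00)²/16.00 + (6−8.00)²/8.00 = 3.0000
df = 2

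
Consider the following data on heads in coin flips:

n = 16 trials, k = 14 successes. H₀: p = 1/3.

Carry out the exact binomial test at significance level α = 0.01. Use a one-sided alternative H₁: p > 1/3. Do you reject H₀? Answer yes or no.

reject H₀: yes

Exact binomial: n=16, k=14, p₀=1/3=0.3333
P(X≥14) from Σ C(n,i)·p₀^i·(1−p₀)^(n−i)
p-value (one-sided, H₁ greater) = 0.00001
At α=0.01: p < α → reject H₀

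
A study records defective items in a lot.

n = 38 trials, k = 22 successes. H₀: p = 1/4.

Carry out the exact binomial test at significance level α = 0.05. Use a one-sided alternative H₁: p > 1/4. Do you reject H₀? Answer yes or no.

reject H₀: yes

Exact binomial: n=38, k=22, p₀=1/4=0.2500
P(X≥22) from Σ C(n,i)·p₀^i·(1−p₀)^(n−i)
p-value (one-sided, H₁ greater) = 0.00002
At α=0.05: p < α → reject H₀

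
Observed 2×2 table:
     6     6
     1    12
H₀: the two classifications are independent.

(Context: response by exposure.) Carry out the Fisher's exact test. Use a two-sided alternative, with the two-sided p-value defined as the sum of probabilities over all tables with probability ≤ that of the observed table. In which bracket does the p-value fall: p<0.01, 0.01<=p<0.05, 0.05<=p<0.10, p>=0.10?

Margins: r₁=12, r₂=13, c₁=7, c₂=18, n=25
p_obs = C(12,6)·C(13,1)/C(25,7); sum pmf over tables with pmf ≤ p_obs
p-value (two-sided) = 0.03021
→ bracket: 0.01<=p<0.05

p-value bracket: 0.01<=p<0.05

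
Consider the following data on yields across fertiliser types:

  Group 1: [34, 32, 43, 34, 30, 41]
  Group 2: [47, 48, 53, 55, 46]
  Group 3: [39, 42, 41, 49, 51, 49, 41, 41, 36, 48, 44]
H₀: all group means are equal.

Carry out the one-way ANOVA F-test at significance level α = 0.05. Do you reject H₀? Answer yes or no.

reject H₀: yes

Group means [35.67, 49.80, 43.73], grand mean 42.909
SSB = Σnᵢ(x̄ᵢ−x̄)² = 559.503; SSW = ΣΣ(x−x̄ᵢ)² = 430.315
MSB = 559.503/2 = 279.7515; MSW = 430.315/19 = 22.6482
F = MSB/MSW = 12.3521
df = (2, 19)
p-value (upper-tail) = 0.00037
At α=0.05: p < α → reject H₀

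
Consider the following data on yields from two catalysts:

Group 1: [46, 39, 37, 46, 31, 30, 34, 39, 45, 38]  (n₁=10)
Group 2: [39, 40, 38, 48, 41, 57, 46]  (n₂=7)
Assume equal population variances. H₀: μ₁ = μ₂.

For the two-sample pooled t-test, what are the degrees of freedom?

degrees of freedom = 15

df = n₁ + n₂ − 2 = 10 + 7 − 2 = 15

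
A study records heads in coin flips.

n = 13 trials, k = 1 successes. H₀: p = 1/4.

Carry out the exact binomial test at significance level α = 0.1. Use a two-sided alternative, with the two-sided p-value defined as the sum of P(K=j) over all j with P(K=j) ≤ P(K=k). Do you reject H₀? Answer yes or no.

reject H₀: no

Exact binomial: n=13, k=1, p₀=1/4=0.2500
P(X=j) = C(n,j)·p₀^j·(1−p₀)^(n−j); p = Σ P(X=j) over j with P(X=j) ≤ P(X=1)
p-value (two-sided) = 0.20692
At α=0.1: p ≥ α → fail to reject H₀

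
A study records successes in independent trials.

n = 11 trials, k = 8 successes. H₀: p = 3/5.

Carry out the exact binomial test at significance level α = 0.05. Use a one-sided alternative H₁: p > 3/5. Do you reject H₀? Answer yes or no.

Exact binomial: n=11, k=8, p₀=3/5=0.6000
P(X≥8) from Σ C(n,i)·p₀^i·(1−p₀)^(n−i)
p-value (one-sided, H₁ greater) = 0.29628
At α=0.05: p ≥ α → fail to reject H₀

reject H₀: no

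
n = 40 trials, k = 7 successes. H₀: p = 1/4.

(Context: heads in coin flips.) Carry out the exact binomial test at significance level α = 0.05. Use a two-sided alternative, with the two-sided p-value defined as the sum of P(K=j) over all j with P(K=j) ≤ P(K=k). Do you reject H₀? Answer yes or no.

reject H₀: no

Exact binomial: n=40, k=7, p₀=1/4=0.2500
P(X=j) = C(n,j)·p₀^j·(1−p₀)^(n−j); p = Σ P(X=j) over j with P(X=j) ≤ P(X=7)
p-value (two-sided) = 0.36109
At α=0.05: p ≥ α → fail to reject H₀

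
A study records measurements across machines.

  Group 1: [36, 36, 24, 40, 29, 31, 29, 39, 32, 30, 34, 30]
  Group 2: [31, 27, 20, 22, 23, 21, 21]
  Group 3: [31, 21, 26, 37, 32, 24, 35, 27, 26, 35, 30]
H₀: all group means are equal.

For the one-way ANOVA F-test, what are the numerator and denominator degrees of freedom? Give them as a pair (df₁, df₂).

k = 3 groups, N = 30 total
df = (k−1, N−k) = (3−1, 30−3) = (2, 27)

degrees of freedom = [2, 27]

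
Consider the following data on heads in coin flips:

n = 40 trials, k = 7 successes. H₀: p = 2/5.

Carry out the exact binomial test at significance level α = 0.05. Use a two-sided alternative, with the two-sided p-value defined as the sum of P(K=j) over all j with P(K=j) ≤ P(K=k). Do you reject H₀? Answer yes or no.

reject H₀: yes

Exact binomial: n=40, k=7, p₀=2/5=0.4000
P(X=j) = C(n,j)·p₀^j·(1−p₀)^(n−j); p = Σ P(X=j) over j with P(X=j) ≤ P(X=7)
p-value (two-sided) = 0.00327
At α=0.05: p < α → reject H₀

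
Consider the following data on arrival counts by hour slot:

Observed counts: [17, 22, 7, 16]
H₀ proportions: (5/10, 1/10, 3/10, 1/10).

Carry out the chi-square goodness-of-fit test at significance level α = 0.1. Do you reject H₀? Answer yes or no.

reject H₀: yes

n = 62; E_i = n·p_i = [31.00, 6.20, 18.60, 6.20]
χ² = (17−31.00)²/31.00 + (22−6.20)²/6.20 + (7−18.60)²/18.60 + (16−6.20)²/6.20 = 69.3118
df = 3
p-value (upper-tail) = 0.00000
At α=0.1: p < α → reject H₀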